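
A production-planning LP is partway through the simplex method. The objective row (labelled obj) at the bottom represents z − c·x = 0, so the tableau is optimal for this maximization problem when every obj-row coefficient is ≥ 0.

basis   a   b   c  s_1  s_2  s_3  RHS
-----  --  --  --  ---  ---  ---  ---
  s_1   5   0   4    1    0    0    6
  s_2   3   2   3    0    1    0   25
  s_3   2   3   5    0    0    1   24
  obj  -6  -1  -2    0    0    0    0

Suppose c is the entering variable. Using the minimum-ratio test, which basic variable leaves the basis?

Column c entries and ratios — s_1: 6/4 = 3/2; s_2: 25/3 = 25/3; s_3: 24/5 = 24/5.
Smallest ratio is 3/2 in the row of s_1, so s_1 leaves.

s_1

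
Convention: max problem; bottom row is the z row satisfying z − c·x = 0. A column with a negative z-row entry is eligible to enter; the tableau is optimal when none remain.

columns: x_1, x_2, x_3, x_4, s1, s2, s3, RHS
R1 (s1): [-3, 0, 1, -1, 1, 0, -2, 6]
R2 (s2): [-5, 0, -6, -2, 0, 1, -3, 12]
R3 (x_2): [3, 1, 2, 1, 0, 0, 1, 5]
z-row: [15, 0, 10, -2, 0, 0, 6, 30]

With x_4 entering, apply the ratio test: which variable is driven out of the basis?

x_2

Column x_4 entries and ratios — s1: -1 ≤ 0, skip; s2: -2 ≤ 0, skip; x_2: 5/1 = 5.
Smallest ratio is 5 in the row of x_2, so x_2 leaves.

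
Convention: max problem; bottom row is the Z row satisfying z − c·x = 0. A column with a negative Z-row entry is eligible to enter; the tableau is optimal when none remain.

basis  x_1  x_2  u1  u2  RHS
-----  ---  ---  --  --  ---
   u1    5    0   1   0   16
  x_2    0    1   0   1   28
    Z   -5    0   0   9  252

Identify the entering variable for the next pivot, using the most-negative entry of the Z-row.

Negative Z-row entries: x_1: -5.
The most negative is -5 in column x_1, so x_1 enters.

x_1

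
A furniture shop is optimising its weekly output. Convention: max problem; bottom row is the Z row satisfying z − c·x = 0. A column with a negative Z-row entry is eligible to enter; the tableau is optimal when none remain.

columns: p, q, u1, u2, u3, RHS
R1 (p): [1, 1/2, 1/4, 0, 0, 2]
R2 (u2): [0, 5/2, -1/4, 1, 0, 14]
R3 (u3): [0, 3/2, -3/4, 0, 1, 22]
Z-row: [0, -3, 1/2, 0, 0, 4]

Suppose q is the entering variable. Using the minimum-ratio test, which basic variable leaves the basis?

p

Column q entries and ratios — p: 2/(1/2) = 4; u2: 14/(5/2) = 28/5; u3: 22/(3/2) = 44/3.
Smallest ratio is 4 in the row of p, so p leaves.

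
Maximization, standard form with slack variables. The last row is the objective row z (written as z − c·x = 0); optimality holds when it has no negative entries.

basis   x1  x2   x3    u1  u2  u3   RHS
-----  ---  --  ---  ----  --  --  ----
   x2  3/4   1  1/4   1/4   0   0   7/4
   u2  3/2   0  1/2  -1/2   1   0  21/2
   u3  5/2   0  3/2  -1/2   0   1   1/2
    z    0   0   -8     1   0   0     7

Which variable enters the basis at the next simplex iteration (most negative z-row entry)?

x3

Negative z-row entries: x3: -8.
The most negative is -8 in column x3, so x3 enters.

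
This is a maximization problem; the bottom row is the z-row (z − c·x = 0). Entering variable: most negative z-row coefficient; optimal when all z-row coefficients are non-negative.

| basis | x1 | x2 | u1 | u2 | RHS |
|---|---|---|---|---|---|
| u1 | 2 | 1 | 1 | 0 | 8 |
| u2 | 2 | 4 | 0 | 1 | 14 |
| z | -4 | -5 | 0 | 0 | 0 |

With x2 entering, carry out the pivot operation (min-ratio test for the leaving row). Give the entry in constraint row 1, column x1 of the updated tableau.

3/2

Ratio test on column x2 — row 1: 8/1 = 8; row 2: 14/4 = 7/2. Minimum is 7/2 at row 2 (u2 leaves); pivot element 4.
Divide row 2 by 4; eliminate column x2 from the other rows.
Row 1 update in column x1: 2 − 1·(1/2) = 3/2.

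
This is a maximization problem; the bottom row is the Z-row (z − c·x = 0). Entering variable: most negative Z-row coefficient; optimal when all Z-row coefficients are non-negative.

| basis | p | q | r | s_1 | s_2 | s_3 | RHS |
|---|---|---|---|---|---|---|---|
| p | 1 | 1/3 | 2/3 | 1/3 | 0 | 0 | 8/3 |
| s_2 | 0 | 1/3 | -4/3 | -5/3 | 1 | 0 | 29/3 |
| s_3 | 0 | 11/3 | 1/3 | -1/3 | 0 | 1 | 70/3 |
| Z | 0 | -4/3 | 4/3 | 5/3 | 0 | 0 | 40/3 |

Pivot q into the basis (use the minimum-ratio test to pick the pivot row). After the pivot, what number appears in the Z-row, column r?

16/11

Ratio test on column q — row 1: (8/3)/(1/3) = 8; row 2: (29/3)/(1/3) = 29; row 3: (70/3)/(11/3) = 70/11. Minimum is 70/11 at row 3 (s_3 leaves); pivot element 11/3.
Divide row 3 by 11/3; eliminate column q from the other rows.
Z-row update in column r: 4/3 − (-4/3)·(1/11) = 16/11.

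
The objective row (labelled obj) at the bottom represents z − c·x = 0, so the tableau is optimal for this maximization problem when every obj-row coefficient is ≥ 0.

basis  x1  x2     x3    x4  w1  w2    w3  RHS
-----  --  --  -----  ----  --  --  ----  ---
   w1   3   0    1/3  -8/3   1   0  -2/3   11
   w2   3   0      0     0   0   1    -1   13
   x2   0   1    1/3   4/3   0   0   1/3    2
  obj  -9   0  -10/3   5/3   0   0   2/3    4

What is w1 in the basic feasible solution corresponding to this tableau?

w1 is basic (row 1); its value is the RHS of that row, 11.

11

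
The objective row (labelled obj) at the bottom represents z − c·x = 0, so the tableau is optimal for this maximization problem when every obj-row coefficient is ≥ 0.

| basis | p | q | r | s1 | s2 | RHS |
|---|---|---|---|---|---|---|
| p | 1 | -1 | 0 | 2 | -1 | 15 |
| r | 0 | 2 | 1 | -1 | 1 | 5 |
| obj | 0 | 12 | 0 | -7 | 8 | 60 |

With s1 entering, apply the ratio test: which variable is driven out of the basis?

Column s1 entries and ratios — p: 15/2 = 15/2; r: -1 ≤ 0, skip.
Smallest ratio is 15/2 in the row of p, so p leaves.

p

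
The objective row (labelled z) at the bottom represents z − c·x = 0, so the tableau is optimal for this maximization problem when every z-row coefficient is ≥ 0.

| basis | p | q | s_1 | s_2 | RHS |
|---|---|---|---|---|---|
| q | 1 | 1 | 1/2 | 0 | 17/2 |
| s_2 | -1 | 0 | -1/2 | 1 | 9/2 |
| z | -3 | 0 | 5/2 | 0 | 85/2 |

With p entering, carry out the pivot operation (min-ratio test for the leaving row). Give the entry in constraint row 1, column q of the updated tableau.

Ratio test on column p — row 1: (17/2)/1 = 17/2; row 2: entry -1 ≤ 0. Minimum is 17/2 at row 1 (q leaves); pivot element 1.
Divide row 1 by 1; eliminate column p from the other rows.
In the new row 1, the q entry is the old entry divided by the pivot: 1/1 = 1.

1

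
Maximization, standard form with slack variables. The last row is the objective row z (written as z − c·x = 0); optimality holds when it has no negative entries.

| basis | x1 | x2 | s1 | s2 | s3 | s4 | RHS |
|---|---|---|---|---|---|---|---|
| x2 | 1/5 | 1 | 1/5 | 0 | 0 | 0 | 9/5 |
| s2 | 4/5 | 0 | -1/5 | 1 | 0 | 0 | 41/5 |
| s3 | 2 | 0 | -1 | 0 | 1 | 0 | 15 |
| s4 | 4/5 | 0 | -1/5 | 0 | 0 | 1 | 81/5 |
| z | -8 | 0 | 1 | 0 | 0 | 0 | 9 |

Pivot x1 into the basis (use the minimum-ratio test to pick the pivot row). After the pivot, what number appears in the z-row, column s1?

-3

Ratio test on column x1 — row 1: (9/5)/(1/5) = 9; row 2: (41/5)/(4/5) = 41/4; row 3: 15/2 = 15/2; row 4: (81/5)/(4/5) = 81/4. Minimum is 15/2 at row 3 (s3 leaves); pivot element 2.
Divide row 3 by 2; eliminate column x1 from the other rows.
z-row update in column s1: 1 − (-8)·(-1/2) = -3.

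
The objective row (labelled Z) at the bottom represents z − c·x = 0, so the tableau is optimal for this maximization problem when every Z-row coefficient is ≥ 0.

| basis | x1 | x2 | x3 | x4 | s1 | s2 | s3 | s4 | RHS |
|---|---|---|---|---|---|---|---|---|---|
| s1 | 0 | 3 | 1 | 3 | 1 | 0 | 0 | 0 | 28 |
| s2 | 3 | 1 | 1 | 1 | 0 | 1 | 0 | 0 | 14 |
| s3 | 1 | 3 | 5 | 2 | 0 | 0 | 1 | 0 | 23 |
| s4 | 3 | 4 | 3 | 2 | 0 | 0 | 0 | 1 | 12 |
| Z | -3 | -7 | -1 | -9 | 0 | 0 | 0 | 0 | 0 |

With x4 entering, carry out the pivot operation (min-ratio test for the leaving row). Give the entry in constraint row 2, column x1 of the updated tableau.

Ratio test on column x4 — row 1: 28/3 = 28/3; row 2: 14/1 = 14; row 3: 23/2 = 23/2; row 4: 12/2 = 6. Minimum is 6 at row 4 (s4 leaves); pivot element 2.
Divide row 4 by 2; eliminate column x4 from the other rows.
Row 2 update in column x1: 3 − 1·(3/2) = 3/2.

3/2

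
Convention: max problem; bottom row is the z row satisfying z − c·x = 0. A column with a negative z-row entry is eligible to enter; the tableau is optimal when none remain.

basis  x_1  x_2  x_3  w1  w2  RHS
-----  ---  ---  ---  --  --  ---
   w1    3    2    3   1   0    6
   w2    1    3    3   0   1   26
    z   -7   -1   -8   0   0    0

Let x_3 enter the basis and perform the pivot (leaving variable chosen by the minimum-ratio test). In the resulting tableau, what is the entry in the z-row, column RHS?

Ratio test on column x_3 — row 1: 6/3 = 2; row 2: 26/3 = 26/3. Minimum is 2 at row 1 (w1 leaves); pivot element 3.
Divide row 1 by 3; eliminate column x_3 from the other rows.
z-row update in column RHS: 0 − (-8)·2 = 16.

16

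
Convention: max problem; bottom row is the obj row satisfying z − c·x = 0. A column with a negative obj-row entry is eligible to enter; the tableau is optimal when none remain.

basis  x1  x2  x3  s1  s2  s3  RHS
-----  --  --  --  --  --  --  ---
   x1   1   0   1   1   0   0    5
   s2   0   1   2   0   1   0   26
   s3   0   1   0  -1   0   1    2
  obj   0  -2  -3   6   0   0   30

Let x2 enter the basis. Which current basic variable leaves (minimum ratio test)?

s3

Column x2 entries and ratios — x1: 0 ≤ 0, skip; s2: 26/1 = 26; s3: 2/1 = 2.
Smallest ratio is 2 in the row of s3, so s3 leaves.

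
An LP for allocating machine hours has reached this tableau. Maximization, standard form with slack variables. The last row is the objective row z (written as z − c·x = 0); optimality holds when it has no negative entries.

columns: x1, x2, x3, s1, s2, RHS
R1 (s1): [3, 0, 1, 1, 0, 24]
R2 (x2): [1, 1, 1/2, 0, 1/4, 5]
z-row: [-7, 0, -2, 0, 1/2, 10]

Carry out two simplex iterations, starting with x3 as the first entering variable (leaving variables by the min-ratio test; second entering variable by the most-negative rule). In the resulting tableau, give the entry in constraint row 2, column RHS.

Ratio test on column x3 — row 1: 24/1 = 24; row 2: 5/(1/2) = 10. Minimum is 10 at row 2 (x2 leaves); pivot element 1/2.
Divide row 2 by 1/2; eliminate column x3 from the other rows.
Second iteration: most negative z-row entry is -3 in column x1, so x1 enters.
Ratio test on column x1 — row 1: 14/1 = 14; row 2: 10/2 = 5. Minimum is 5 at row 2 (x3 leaves); pivot element 2.
Divide row 2 by 2; eliminate column x1 from the other rows.
After both pivots, the entry at constraint row 2, column RHS is 5.

5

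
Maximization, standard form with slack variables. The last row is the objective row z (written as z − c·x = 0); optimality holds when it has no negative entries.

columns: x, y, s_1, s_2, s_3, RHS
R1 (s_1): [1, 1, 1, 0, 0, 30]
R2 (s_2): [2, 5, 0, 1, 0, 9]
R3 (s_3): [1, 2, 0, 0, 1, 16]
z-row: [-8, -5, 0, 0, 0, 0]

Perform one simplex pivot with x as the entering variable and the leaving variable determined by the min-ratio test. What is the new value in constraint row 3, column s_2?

Ratio test on column x — row 1: 30/1 = 30; row 2: 9/2 = 9/2; row 3: 16/1 = 16. Minimum is 9/2 at row 2 (s_2 leaves); pivot element 2.
Divide row 2 by 2; eliminate column x from the other rows.
Row 3 update in column s_2: 0 − 1·(1/2) = -1/2.

-1/2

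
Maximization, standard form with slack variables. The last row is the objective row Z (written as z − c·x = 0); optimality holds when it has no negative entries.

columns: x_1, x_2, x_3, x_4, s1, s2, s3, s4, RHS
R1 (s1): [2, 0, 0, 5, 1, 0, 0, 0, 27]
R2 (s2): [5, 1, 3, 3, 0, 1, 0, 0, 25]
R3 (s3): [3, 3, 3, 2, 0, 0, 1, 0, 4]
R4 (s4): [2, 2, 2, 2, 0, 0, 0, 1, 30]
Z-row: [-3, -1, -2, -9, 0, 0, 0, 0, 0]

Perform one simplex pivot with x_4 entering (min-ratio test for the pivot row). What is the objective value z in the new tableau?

Ratio test on column x_4 — row 1: 27/5 = 27/5; row 2: 25/3 = 25/3; row 3: 4/2 = 2; row 4: 30/2 = 15. Minimum is 2 at row 3 (s3 leaves); pivot element 2.
Pivot on row 3; the Z-row RHS becomes 0 − (-9)·2 = 18.

18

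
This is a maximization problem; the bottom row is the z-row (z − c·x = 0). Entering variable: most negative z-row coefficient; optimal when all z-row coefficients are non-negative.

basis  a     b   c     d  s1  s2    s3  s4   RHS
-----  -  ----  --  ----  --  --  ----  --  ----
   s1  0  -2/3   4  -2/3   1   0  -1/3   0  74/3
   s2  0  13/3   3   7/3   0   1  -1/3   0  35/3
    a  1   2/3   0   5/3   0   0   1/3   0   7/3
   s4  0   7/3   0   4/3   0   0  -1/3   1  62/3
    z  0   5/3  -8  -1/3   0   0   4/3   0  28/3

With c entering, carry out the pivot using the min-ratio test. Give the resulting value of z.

364/9

Ratio test on column c — row 1: (74/3)/4 = 37/6; row 2: (35/3)/3 = 35/9; row 3: entry 0 ≤ 0; row 4: entry 0 ≤ 0. Minimum is 35/9 at row 2 (s2 leaves); pivot element 3.
Pivot on row 2; the z-row RHS becomes 28/3 − (-8)·(35/9) = 364/9.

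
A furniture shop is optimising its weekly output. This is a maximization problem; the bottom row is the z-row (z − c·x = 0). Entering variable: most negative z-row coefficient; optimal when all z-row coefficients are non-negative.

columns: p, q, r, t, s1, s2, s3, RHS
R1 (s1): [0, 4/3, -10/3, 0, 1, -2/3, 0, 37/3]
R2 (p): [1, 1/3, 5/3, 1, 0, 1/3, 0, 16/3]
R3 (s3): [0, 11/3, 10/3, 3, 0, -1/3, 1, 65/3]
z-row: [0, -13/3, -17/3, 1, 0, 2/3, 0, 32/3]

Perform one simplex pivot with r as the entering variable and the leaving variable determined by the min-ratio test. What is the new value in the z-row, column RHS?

Ratio test on column r — row 1: entry -10/3 ≤ 0; row 2: (16/3)/(5/3) = 16/5; row 3: (65/3)/(10/3) = 13/2. Minimum is 16/5 at row 2 (p leaves); pivot element 5/3.
Divide row 2 by 5/3; eliminate column r from the other rows.
z-row update in column RHS: 32/3 − (-17/3)·(16/5) = 144/5.

144/5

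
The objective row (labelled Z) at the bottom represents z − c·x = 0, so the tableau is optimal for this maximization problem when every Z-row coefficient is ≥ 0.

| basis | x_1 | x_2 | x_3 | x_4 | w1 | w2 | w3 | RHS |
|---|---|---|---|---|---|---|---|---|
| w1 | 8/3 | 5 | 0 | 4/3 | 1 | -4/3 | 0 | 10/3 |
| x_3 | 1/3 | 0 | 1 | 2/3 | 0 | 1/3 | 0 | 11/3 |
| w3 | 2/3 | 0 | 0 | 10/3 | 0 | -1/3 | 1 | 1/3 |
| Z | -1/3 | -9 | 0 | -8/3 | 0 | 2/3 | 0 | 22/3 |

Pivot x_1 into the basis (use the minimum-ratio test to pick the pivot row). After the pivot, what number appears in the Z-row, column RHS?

Ratio test on column x_1 — row 1: (10/3)/(8/3) = 5/4; row 2: (11/3)/(1/3) = 11; row 3: (1/3)/(2/3) = 1/2. Minimum is 1/2 at row 3 (w3 leaves); pivot element 2/3.
Divide row 3 by 2/3; eliminate column x_1 from the other rows.
Z-row update in column RHS: 22/3 − (-1/3)·(1/2) = 15/2.

15/2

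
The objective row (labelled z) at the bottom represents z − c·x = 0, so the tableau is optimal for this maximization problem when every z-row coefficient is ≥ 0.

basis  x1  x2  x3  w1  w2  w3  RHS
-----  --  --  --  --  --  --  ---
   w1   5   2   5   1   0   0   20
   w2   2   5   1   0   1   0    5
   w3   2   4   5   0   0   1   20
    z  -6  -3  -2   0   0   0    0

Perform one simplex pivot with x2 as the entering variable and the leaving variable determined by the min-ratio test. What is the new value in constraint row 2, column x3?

Ratio test on column x2 — row 1: 20/2 = 10; row 2: 5/5 = 1; row 3: 20/4 = 5. Minimum is 1 at row 2 (w2 leaves); pivot element 5.
Divide row 2 by 5; eliminate column x2 from the other rows.
In the new row 2, the x3 entry is the old entry divided by the pivot: 1/5 = 1/5.

1/5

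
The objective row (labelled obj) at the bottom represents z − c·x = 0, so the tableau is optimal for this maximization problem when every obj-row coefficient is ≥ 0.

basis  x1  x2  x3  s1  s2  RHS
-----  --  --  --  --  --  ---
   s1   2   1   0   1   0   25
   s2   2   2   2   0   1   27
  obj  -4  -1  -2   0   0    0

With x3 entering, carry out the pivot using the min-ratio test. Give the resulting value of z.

Ratio test on column x3 — row 1: entry 0 ≤ 0; row 2: 27/2 = 27/2. Minimum is 27/2 at row 2 (s2 leaves); pivot element 2.
Pivot on row 2; the obj-row RHS becomes 0 − (-2)·(27/2) = 27.

27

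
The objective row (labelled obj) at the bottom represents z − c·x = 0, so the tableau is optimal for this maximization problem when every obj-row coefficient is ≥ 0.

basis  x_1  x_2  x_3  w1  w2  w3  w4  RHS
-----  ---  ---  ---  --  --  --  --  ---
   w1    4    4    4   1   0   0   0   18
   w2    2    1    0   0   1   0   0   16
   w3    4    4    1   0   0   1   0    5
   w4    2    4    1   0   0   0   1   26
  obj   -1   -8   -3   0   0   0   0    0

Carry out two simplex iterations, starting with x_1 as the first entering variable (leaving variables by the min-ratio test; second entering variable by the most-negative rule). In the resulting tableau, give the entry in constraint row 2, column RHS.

Ratio test on column x_1 — row 1: 18/4 = 9/2; row 2: 16/2 = 8; row 3: 5/4 = 5/4; row 4: 26/2 = 13. Minimum is 5/4 at row 3 (w3 leaves); pivot element 4.
Divide row 3 by 4; eliminate column x_1 from the other rows.
Second iteration: most negative obj-row entry is -7 in column x_2, so x_2 enters.
Ratio test on column x_2 — row 1: entry 0 ≤ 0; row 2: entry -1 ≤ 0; row 3: (5/4)/1 = 5/4; row 4: (47/2)/2 = 47/4. Minimum is 5/4 at row 3 (x_1 leaves); pivot element 1.
Divide row 3 by 1; eliminate column x_2 from the other rows.
After both pivots, the entry at constraint row 2, column RHS is 59/4.

59/4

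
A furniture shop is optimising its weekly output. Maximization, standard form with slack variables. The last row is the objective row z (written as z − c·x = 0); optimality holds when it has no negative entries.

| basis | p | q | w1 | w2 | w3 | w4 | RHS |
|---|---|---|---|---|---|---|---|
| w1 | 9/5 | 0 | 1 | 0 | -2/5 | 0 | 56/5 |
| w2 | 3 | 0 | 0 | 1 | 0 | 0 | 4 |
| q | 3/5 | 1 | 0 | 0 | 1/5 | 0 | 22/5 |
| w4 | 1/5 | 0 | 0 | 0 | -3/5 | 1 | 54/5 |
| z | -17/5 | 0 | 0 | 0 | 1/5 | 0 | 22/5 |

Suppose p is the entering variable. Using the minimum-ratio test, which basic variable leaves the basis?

Column p entries and ratios — w1: (56/5)/(9/5) = 56/9; w2: 4/3 = 4/3; q: (22/5)/(3/5) = 22/3; w4: (54/5)/(1/5) = 54.
Smallest ratio is 4/3 in the row of w2, so w2 leaves.

w2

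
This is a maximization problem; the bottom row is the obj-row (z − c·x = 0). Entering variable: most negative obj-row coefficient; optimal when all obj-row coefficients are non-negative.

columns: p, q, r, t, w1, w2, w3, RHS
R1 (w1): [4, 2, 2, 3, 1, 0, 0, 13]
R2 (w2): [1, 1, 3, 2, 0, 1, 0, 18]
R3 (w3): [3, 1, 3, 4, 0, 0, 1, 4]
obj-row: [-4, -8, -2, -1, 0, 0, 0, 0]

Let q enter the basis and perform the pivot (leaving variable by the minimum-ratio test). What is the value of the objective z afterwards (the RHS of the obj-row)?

Ratio test on column q — row 1: 13/2 = 13/2; row 2: 18/1 = 18; row 3: 4/1 = 4. Minimum is 4 at row 3 (w3 leaves); pivot element 1.
Pivot on row 3; the obj-row RHS becomes 0 − (-8)·4 = 32.

32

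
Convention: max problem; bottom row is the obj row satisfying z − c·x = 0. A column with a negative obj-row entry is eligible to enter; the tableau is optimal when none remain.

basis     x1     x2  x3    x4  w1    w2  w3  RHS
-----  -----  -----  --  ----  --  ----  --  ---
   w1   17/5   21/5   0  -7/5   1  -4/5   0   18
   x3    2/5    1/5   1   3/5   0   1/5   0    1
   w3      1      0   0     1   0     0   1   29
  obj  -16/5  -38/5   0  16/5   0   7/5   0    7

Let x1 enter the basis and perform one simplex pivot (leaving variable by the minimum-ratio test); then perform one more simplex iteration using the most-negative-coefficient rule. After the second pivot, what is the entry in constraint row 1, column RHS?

19/5

Ratio test on column x1 — row 1: 18/(17/5) = 90/17; row 2: 1/(2/5) = 5/2; row 3: 29/1 = 29. Minimum is 5/2 at row 2 (x3 leaves); pivot element 2/5.
Divide row 2 by 2/5; eliminate column x1 from the other rows.
Second iteration: most negative obj-row entry is -6 in column x2, so x2 enters.
Ratio test on column x2 — row 1: (19/2)/(5/2) = 19/5; row 2: (5/2)/(1/2) = 5; row 3: entry -1/2 ≤ 0. Minimum is 19/5 at row 1 (w1 leaves); pivot element 5/2.
Divide row 1 by 5/2; eliminate column x2 from the other rows.
After both pivots, the entry at constraint row 1, column RHS is 19/5.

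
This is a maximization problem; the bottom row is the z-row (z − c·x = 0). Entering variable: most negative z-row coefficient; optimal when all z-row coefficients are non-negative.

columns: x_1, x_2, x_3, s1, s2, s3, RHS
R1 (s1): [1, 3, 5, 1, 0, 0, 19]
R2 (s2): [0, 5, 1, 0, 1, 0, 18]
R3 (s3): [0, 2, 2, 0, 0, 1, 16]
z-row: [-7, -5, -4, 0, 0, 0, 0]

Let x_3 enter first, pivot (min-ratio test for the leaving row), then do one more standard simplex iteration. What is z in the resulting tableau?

133

Ratio test on column x_3 — row 1: 19/5 = 19/5; row 2: 18/1 = 18; row 3: 16/2 = 8. Minimum is 19/5 at row 1 (s1 leaves); pivot element 5.
Pivot on row 1; the z-row RHS becomes 0 − (-4)·(19/5) = 76/5.
Next entering variable (most negative z-row entry -31/5): x_1.
Ratio test on column x_1 — row 1: (19/5)/(1/5) = 19; row 2: entry -1/5 ≤ 0; row 3: entry -2/5 ≤ 0. Minimum is 19 at row 1 (x_3 leaves); pivot element 1/5.
After the second pivot the z-row RHS is 76/5 − (-31/5)·19 = 133.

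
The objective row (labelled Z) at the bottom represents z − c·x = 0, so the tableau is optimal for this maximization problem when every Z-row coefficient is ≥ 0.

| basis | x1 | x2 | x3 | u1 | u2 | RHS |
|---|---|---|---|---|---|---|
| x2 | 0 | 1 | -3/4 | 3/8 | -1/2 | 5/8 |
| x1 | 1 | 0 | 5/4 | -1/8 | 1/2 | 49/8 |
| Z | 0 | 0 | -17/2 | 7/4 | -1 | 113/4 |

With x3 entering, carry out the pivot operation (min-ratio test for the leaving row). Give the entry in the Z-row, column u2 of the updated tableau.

Ratio test on column x3 — row 1: entry -3/4 ≤ 0; row 2: (49/8)/(5/4) = 49/10. Minimum is 49/10 at row 2 (x1 leaves); pivot element 5/4.
Divide row 2 by 5/4; eliminate column x3 from the other rows.
Z-row update in column u2: -1 − (-17/2)·(2/5) = 12/5.

12/5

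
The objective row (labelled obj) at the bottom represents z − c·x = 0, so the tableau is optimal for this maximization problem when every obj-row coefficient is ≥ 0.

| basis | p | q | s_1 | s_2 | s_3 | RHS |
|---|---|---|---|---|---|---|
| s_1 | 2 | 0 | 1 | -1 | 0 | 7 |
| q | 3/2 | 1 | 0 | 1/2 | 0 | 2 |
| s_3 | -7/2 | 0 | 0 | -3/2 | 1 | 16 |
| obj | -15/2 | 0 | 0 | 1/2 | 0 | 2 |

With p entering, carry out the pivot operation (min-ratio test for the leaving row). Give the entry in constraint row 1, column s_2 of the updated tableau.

Ratio test on column p — row 1: 7/2 = 7/2; row 2: 2/(3/2) = 4/3; row 3: entry -7/2 ≤ 0. Minimum is 4/3 at row 2 (q leaves); pivot element 3/2.
Divide row 2 by 3/2; eliminate column p from the other rows.
Row 1 update in column s_2: -1 − 2·(1/3) = -5/3.

-5/3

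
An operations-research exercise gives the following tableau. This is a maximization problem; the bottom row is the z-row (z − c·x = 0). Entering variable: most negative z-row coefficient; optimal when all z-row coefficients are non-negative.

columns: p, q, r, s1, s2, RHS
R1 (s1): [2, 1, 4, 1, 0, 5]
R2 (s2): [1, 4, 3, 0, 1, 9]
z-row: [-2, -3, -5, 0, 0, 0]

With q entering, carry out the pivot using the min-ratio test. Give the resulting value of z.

Ratio test on column q — row 1: 5/1 = 5; row 2: 9/4 = 9/4. Minimum is 9/4 at row 2 (s2 leaves); pivot element 4.
Pivot on row 2; the z-row RHS becomes 0 − (-3)·(9/4) = 27/4.

27/4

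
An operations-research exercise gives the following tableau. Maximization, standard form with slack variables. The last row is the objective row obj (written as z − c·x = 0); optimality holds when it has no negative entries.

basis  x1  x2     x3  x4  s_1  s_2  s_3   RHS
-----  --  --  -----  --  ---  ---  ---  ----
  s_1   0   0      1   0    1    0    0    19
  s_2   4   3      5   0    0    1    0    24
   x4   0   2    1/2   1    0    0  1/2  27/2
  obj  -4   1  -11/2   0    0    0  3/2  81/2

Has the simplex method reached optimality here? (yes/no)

no

The obj-row has a negative entry -11/2 in column x3, so it is not optimal.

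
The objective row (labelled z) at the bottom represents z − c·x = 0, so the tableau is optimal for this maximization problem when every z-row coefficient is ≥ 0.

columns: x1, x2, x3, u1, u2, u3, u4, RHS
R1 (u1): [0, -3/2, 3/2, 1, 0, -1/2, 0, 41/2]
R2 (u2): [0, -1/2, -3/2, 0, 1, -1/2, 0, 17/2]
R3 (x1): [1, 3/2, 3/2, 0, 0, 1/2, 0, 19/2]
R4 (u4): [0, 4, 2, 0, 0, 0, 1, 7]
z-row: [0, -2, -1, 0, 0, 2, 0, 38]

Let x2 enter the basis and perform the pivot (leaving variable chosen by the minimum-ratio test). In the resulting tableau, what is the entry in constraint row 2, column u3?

-1/2

Ratio test on column x2 — row 1: entry -3/2 ≤ 0; row 2: entry -1/2 ≤ 0; row 3: (19/2)/(3/2) = 19/3; row 4: 7/4 = 7/4. Minimum is 7/4 at row 4 (u4 leaves); pivot element 4.
Divide row 4 by 4; eliminate column x2 from the other rows.
Row 2 update in column u3: -1/2 − (-1/2)·0 = -1/2.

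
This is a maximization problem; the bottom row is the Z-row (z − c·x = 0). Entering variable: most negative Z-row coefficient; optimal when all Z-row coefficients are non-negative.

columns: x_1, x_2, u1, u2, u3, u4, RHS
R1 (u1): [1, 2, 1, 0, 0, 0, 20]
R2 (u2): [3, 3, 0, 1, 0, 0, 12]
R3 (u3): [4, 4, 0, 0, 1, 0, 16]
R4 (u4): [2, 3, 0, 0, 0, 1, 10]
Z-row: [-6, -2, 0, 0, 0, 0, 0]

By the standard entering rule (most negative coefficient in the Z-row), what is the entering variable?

x_1

Negative Z-row entries: x_1: -6, x_2: -2.
The most negative is -6 in column x_1, so x_1 enters.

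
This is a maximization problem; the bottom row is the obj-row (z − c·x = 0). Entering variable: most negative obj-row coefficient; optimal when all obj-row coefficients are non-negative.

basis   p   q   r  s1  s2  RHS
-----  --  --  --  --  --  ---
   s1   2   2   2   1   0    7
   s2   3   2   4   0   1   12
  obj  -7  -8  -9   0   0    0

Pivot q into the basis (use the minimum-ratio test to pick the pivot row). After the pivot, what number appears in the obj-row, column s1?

4

Ratio test on column q — row 1: 7/2 = 7/2; row 2: 12/2 = 6. Minimum is 7/2 at row 1 (s1 leaves); pivot element 2.
Divide row 1 by 2; eliminate column q from the other rows.
obj-row update in column s1: 0 − (-8)·(1/2) = 4.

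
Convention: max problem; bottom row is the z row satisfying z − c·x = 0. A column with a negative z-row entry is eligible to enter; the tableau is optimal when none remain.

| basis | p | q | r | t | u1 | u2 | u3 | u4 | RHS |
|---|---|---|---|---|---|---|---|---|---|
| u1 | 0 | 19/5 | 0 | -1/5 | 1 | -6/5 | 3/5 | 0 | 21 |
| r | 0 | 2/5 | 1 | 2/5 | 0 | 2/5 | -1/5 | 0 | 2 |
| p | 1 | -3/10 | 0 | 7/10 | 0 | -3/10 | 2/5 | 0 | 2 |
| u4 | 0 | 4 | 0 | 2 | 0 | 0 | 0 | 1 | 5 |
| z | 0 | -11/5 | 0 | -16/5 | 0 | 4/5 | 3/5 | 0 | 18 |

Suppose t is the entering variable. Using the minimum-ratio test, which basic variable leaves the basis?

u4

Column t entries and ratios — u1: -1/5 ≤ 0, skip; r: 2/(2/5) = 5; p: 2/(7/10) = 20/7; u4: 5/2 = 5/2.
Smallest ratio is 5/2 in the row of u4, so u4 leaves.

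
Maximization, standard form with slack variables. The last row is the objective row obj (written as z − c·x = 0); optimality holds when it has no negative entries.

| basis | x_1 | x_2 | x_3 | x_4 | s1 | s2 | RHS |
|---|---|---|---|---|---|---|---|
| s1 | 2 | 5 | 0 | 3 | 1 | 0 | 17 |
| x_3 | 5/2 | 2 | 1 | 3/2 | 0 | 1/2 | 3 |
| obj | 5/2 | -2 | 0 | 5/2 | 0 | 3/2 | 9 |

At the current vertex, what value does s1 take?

17

s1 is basic (row 1); its value is the RHS of that row, 17.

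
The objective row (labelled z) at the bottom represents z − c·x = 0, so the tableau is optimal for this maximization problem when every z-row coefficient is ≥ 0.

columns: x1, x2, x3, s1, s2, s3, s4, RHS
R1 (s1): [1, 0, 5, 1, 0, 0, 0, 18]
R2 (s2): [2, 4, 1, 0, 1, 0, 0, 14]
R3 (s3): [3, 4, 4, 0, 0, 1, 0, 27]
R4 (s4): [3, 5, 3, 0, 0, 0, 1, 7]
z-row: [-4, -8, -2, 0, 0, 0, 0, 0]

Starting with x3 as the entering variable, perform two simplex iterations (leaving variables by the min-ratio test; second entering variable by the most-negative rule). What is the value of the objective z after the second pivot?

56/5

Ratio test on column x3 — row 1: 18/5 = 18/5; row 2: 14/1 = 14; row 3: 27/4 = 27/4; row 4: 7/3 = 7/3. Minimum is 7/3 at row 4 (s4 leaves); pivot element 3.
Pivot on row 4; the z-row RHS becomes 0 − (-2)·(7/3) = 14/3.
Next entering variable (most negative z-row entry -14/3): x2.
Ratio test on column x2 — row 1: entry -25/3 ≤ 0; row 2: (35/3)/(7/3) = 5; row 3: entry -8/3 ≤ 0; row 4: (7/3)/(5/3) = 7/5. Minimum is 7/5 at row 4 (x3 leaves); pivot element 5/3.
After the second pivot the z-row RHS is 14/3 − (-14/3)·(7/5) = 56/5.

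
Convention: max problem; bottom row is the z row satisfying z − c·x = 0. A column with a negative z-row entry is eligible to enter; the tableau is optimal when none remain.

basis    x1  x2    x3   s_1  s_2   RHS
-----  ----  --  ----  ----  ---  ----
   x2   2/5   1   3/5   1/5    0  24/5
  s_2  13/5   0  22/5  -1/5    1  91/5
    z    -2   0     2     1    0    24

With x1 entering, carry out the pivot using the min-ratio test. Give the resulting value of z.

38

Ratio test on column x1 — row 1: (24/5)/(2/5) = 12; row 2: (91/5)/(13/5) = 7. Minimum is 7 at row 2 (s_2 leaves); pivot element 13/5.
Pivot on row 2; the z-row RHS becomes 24 − (-2)·7 = 38.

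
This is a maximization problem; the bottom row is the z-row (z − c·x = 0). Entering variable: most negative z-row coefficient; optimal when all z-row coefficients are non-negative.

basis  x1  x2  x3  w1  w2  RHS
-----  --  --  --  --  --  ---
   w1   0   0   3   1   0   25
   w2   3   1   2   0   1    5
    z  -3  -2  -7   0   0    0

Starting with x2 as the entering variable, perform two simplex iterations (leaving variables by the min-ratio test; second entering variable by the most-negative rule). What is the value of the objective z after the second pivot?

Ratio test on column x2 — row 1: entry 0 ≤ 0; row 2: 5/1 = 5. Minimum is 5 at row 2 (w2 leaves); pivot element 1.
Pivot on row 2; the z-row RHS becomes 0 − (-2)·5 = 10.
Next entering variable (most negative z-row entry -3): x3.
Ratio test on column x3 — row 1: 25/3 = 25/3; row 2: 5/2 = 5/2. Minimum is 5/2 at row 2 (x2 leaves); pivot element 2.
After the second pivot the z-row RHS is 10 − (-3)·(5/2) = 35/2.

35/2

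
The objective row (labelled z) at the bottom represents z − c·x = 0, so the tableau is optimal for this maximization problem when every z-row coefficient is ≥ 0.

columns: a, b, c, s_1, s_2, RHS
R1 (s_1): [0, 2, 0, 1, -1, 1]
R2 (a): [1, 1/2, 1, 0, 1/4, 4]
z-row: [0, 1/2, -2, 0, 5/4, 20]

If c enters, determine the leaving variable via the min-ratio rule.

Column c entries and ratios — s_1: 0 ≤ 0, skip; a: 4/1 = 4.
Smallest ratio is 4 in the row of a, so a leaves.

a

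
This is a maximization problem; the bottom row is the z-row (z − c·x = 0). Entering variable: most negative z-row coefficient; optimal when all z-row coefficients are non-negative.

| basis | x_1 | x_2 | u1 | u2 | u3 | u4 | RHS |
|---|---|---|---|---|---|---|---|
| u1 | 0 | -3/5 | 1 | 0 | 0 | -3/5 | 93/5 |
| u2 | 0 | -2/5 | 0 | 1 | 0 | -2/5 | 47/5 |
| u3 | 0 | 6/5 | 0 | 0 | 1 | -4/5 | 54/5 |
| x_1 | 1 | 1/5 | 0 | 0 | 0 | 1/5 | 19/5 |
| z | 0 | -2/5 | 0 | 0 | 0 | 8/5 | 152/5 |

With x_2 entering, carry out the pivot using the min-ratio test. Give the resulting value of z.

Ratio test on column x_2 — row 1: entry -3/5 ≤ 0; row 2: entry -2/5 ≤ 0; row 3: (54/5)/(6/5) = 9; row 4: (19/5)/(1/5) = 19. Minimum is 9 at row 3 (u3 leaves); pivot element 6/5.
Pivot on row 3; the z-row RHS becomes 152/5 − (-2/5)·9 = 34.

34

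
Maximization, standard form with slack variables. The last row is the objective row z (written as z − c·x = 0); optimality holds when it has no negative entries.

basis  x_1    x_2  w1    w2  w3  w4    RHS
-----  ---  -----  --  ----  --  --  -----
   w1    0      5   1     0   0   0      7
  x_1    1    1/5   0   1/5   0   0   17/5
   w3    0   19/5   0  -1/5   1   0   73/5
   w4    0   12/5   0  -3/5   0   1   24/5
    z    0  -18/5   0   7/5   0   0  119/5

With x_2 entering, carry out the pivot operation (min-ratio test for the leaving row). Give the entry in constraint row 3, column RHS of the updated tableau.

Ratio test on column x_2 — row 1: 7/5 = 7/5; row 2: (17/5)/(1/5) = 17; row 3: (73/5)/(19/5) = 73/19; row 4: (24/5)/(12/5) = 2. Minimum is 7/5 at row 1 (w1 leaves); pivot element 5.
Divide row 1 by 5; eliminate column x_2 from the other rows.
Row 3 update in column RHS: 73/5 − (19/5)·(7/5) = 232/25.

232/25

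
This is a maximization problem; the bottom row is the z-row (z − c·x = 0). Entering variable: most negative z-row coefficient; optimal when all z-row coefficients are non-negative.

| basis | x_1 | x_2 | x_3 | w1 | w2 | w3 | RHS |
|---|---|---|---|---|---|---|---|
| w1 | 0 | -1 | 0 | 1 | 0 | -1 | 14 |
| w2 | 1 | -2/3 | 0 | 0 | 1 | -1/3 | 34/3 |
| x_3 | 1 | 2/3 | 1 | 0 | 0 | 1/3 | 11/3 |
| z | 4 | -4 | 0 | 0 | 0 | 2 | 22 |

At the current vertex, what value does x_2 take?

x_2 is not in the basis, so in the current basic feasible solution x_2 = 0.

0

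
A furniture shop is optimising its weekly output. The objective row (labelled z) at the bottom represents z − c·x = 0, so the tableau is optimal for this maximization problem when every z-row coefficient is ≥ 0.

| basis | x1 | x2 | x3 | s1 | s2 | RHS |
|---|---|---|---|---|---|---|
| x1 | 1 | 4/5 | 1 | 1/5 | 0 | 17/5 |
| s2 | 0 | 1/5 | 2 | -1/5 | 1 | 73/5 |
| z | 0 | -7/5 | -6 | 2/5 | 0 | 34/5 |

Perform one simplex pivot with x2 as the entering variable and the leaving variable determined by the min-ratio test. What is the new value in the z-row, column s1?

Ratio test on column x2 — row 1: (17/5)/(4/5) = 17/4; row 2: (73/5)/(1/5) = 73. Minimum is 17/4 at row 1 (x1 leaves); pivot element 4/5.
Divide row 1 by 4/5; eliminate column x2 from the other rows.
z-row update in column s1: 2/5 − (-7/5)·(1/4) = 3/4.

3/4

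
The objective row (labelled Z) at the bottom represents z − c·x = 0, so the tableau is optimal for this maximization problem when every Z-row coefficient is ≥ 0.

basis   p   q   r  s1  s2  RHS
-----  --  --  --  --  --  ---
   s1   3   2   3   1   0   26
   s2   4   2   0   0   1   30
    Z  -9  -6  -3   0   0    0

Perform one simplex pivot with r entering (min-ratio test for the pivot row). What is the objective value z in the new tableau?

26

Ratio test on column r — row 1: 26/3 = 26/3; row 2: entry 0 ≤ 0. Minimum is 26/3 at row 1 (s1 leaves); pivot element 3.
Pivot on row 1; the Z-row RHS becomes 0 − (-3)·(26/3) = 26.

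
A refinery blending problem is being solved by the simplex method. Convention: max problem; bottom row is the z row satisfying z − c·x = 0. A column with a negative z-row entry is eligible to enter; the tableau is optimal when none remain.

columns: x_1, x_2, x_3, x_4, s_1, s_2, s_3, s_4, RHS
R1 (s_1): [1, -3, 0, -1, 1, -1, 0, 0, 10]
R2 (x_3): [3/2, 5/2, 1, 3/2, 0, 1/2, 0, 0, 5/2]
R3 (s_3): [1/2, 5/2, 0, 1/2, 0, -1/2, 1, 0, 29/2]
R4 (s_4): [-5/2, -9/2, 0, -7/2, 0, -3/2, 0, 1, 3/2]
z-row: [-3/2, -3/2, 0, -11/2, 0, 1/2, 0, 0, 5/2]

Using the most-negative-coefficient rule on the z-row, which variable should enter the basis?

x_4

Negative z-row entries: x_1: -3/2, x_2: -3/2, x_4: -11/2.
The most negative is -11/2 in column x_4, so x_4 enters.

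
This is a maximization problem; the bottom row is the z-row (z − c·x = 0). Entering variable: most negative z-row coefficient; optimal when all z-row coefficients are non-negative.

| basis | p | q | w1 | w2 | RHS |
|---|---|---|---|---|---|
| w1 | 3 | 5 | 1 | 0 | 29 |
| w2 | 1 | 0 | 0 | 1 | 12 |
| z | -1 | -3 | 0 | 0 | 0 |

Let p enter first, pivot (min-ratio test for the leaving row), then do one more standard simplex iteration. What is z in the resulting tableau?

Ratio test on column p — row 1: 29/3 = 29/3; row 2: 12/1 = 12. Minimum is 29/3 at row 1 (w1 leaves); pivot element 3.
Pivot on row 1; the z-row RHS becomes 0 − (-1)·(29/3) = 29/3.
Next entering variable (most negative z-row entry -4/3): q.
Ratio test on column q — row 1: (29/3)/(5/3) = 29/5; row 2: entry -5/3 ≤ 0. Minimum is 29/5 at row 1 (p leaves); pivot element 5/3.
After the second pivot the z-row RHS is 29/3 − (-4/3)·(29/5) = 87/5.

87/5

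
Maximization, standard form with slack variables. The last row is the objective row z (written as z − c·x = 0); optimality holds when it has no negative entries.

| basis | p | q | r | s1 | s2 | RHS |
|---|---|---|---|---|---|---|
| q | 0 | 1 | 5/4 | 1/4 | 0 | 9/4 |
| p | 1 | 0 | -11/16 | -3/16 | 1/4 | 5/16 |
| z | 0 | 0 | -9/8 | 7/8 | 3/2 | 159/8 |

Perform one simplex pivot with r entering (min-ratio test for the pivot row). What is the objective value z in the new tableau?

Ratio test on column r — row 1: (9/4)/(5/4) = 9/5; row 2: entry -11/16 ≤ 0. Minimum is 9/5 at row 1 (q leaves); pivot element 5/4.
Pivot on row 1; the z-row RHS becomes 159/8 − (-9/8)·(9/5) = 219/10.

219/10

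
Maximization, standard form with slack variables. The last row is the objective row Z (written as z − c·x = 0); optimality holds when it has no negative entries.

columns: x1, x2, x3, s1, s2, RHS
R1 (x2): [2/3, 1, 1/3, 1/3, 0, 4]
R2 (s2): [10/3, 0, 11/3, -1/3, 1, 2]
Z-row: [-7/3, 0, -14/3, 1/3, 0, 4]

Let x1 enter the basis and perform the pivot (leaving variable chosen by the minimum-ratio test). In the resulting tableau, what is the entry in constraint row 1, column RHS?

18/5

Ratio test on column x1 — row 1: 4/(2/3) = 6; row 2: 2/(10/3) = 3/5. Minimum is 3/5 at row 2 (s2 leaves); pivot element 10/3.
Divide row 2 by 10/3; eliminate column x1 from the other rows.
Row 1 update in column RHS: 4 − (2/3)·(3/5) = 18/5.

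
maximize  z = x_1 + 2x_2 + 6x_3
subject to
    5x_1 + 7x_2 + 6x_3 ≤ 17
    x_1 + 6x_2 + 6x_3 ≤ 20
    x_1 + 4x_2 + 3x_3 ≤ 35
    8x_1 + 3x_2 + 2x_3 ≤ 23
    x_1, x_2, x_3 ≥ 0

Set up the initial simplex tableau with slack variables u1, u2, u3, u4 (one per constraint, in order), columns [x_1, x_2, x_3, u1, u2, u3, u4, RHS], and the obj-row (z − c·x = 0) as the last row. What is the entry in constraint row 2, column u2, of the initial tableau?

Slack u2 belongs to constraint 2; its column is the unit vector e_2, so the entry in row 2 is 1.

1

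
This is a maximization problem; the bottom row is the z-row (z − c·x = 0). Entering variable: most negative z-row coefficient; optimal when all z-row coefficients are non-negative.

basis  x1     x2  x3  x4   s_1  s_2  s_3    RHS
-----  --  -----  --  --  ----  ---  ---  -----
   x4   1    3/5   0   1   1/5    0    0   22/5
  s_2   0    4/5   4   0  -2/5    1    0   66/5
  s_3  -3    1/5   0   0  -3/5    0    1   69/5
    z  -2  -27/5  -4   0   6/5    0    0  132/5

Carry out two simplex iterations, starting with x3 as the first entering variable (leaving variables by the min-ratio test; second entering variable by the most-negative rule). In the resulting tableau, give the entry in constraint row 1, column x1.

5/3

Ratio test on column x3 — row 1: entry 0 ≤ 0; row 2: (66/5)/4 = 33/10; row 3: entry 0 ≤ 0. Minimum is 33/10 at row 2 (s_2 leaves); pivot element 4.
Divide row 2 by 4; eliminate column x3 from the other rows.
Second iteration: most negative z-row entry is -23/5 in column x2, so x2 enters.
Ratio test on column x2 — row 1: (22/5)/(3/5) = 22/3; row 2: (33/10)/(1/5) = 33/2; row 3: (69/5)/(1/5) = 69. Minimum is 22/3 at row 1 (x4 leaves); pivot element 3/5.
Divide row 1 by 3/5; eliminate column x2 from the other rows.
After both pivots, the entry at constraint row 1, column x1 is 5/3.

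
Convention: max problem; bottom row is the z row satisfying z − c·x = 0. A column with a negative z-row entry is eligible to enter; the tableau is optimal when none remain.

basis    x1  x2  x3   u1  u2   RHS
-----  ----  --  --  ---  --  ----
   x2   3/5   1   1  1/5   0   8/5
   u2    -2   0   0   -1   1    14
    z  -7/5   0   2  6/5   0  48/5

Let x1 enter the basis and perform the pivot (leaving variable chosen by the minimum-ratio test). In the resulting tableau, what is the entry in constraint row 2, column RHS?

58/3

Ratio test on column x1 — row 1: (8/5)/(3/5) = 8/3; row 2: entry -2 ≤ 0. Minimum is 8/3 at row 1 (x2 leaves); pivot element 3/5.
Divide row 1 by 3/5; eliminate column x1 from the other rows.
Row 2 update in column RHS: 14 − (-2)·(8/3) = 58/3.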